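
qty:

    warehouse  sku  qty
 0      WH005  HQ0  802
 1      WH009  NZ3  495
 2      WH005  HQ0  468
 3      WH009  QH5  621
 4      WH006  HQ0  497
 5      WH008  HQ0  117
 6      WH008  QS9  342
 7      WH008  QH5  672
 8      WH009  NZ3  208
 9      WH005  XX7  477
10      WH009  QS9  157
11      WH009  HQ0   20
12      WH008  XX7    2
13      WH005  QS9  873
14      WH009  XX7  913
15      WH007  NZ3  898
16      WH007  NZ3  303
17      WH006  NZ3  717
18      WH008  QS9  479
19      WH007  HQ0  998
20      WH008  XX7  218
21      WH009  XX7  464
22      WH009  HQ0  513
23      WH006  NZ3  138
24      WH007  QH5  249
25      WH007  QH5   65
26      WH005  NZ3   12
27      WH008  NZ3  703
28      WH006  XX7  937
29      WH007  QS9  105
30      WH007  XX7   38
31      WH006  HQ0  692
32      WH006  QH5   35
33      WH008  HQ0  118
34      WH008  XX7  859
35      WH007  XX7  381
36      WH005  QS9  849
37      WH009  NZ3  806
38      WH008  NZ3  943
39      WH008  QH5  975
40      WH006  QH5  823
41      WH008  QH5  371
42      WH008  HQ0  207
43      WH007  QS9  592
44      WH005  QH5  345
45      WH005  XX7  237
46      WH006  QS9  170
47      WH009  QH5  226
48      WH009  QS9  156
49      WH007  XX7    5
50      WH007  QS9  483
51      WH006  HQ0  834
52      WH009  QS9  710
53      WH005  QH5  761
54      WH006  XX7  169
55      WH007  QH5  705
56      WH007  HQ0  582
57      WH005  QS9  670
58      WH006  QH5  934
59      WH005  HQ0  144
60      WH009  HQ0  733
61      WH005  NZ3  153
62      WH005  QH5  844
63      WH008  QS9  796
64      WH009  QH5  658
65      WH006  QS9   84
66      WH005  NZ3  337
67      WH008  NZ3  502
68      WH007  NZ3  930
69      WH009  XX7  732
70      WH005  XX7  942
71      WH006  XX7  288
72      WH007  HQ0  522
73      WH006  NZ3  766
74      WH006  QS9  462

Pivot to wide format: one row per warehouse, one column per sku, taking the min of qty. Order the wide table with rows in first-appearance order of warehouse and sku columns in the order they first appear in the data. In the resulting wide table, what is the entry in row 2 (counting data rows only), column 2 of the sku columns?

With rows in first-appearance order of warehouse, row 2 is warehouse=WH009. sku columns in first-appearance order: HQ0, NZ3, QH5, QS9, XX7; column 2 is NZ3.
Long rows with warehouse=WH009, sku=NZ3: min(495, 208, 806) = 208.

208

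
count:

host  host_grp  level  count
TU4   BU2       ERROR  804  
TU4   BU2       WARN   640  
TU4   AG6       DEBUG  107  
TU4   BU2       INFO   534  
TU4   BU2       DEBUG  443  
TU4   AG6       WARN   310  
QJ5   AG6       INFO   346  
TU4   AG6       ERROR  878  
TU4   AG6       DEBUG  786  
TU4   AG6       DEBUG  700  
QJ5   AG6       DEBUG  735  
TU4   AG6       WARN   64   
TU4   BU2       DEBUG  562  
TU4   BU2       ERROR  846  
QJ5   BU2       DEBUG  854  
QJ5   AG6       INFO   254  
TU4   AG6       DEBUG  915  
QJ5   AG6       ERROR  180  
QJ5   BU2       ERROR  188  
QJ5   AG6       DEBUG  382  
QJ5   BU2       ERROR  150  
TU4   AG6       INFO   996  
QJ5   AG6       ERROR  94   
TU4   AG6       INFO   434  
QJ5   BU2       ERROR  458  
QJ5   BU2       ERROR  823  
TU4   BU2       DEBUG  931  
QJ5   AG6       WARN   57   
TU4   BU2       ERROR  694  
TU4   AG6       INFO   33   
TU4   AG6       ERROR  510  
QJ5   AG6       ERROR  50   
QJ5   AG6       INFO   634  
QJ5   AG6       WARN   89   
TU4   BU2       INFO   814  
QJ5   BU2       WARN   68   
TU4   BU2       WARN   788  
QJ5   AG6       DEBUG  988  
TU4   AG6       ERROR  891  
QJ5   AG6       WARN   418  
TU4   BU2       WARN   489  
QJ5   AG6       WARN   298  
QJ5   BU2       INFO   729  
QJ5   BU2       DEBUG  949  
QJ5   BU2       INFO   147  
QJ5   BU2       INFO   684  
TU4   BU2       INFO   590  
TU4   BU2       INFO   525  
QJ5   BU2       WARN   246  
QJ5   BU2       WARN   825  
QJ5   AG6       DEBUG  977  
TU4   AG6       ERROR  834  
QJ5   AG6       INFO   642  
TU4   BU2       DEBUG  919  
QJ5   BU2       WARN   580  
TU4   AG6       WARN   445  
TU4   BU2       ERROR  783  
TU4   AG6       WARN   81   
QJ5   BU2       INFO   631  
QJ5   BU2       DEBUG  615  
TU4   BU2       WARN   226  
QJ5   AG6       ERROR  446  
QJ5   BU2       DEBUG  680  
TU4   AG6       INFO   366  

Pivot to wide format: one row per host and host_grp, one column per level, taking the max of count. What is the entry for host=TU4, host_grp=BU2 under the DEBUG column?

931

Rows with host=TU4, host_grp=BU2 and level=DEBUG: count values are 443, 562, 931, 919.
max(443, 562, 931, 919) = 931.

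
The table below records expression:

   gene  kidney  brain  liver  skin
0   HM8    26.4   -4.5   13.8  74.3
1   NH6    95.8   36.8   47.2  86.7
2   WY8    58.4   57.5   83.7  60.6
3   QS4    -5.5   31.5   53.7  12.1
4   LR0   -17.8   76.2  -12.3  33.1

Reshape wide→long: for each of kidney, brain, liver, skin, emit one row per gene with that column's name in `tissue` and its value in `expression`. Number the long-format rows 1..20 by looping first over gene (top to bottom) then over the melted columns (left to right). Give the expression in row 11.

83.7

20 rows total (5 × 4). Row 11: index ⌊(11-1)/4⌋ = 2 into gene → WY8; (11-1) mod 4 = 2 into the melted columns → liver.
So row 11 is (WY8, liver, 83.7); expression = 83.7.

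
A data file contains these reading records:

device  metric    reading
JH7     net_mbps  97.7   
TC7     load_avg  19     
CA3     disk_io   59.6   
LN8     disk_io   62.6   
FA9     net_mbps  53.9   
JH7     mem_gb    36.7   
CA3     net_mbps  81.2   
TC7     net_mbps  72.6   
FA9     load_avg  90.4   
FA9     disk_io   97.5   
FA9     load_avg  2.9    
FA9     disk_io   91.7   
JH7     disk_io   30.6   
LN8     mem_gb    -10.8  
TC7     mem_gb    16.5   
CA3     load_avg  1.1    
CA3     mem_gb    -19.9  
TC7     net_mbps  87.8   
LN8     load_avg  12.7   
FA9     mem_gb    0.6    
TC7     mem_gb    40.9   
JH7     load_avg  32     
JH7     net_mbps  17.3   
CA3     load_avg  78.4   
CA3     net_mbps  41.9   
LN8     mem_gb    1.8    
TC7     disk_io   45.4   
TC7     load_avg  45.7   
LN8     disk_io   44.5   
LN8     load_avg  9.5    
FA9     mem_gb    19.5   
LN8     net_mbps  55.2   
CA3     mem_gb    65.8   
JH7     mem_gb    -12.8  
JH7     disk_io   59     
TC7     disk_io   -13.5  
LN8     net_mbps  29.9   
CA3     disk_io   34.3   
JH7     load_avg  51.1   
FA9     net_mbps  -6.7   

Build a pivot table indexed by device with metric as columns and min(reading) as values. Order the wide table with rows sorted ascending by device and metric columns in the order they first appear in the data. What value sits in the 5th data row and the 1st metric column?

72.6

With rows sorted ascending by device, row 5 is device=TC7. metric columns in first-appearance order: net_mbps, load_avg, disk_io, mem_gb; column 1 is net_mbps.
Long rows with device=TC7, metric=net_mbps: min(72.6, 87.8) = 72.6.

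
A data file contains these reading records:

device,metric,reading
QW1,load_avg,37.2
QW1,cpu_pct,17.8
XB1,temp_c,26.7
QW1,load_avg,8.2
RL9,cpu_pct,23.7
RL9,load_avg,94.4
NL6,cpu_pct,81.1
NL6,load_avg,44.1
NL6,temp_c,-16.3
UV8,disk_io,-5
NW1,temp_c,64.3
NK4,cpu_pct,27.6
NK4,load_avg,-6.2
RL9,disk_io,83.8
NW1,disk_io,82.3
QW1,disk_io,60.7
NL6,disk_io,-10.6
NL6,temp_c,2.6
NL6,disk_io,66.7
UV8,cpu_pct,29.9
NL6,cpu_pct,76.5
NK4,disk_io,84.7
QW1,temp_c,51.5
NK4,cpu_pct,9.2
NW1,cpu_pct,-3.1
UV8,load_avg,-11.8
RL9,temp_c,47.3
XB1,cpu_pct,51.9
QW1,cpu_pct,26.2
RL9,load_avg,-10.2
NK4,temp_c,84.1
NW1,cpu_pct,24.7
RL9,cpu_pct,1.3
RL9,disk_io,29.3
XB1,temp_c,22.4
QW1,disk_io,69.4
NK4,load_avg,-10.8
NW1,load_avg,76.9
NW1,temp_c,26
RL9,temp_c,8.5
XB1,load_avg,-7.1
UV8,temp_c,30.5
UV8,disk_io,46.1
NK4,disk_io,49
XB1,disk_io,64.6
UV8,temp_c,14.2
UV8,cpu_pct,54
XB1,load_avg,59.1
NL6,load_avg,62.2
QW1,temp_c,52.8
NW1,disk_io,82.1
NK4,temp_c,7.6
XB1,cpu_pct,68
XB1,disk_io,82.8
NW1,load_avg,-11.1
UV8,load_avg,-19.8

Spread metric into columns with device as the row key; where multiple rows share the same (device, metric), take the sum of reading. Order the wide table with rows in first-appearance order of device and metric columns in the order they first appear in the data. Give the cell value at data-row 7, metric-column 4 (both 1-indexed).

133.7

With rows in first-appearance order of device, row 7 is device=NK4. metric columns in first-appearance order: load_avg, cpu_pct, temp_c, disk_io; column 4 is disk_io.
Long rows with device=NK4, metric=disk_io: 84.7 + 49 = 133.7.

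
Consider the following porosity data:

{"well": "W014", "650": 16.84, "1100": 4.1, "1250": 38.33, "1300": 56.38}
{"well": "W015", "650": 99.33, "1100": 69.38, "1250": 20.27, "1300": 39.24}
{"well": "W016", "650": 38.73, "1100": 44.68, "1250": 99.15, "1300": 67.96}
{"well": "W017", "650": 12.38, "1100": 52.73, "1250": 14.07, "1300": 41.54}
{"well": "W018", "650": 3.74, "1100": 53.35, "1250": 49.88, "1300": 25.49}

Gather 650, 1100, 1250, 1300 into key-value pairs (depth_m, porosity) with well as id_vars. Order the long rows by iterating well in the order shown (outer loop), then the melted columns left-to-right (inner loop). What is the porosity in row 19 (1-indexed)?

20 rows total (5 × 4). Row 19: index ⌊(19-1)/4⌋ = 4 into well → W018; (19-1) mod 4 = 2 into the melted columns → 1250.
So row 19 is (W018, 1250, 49.88); porosity = 49.88.

49.88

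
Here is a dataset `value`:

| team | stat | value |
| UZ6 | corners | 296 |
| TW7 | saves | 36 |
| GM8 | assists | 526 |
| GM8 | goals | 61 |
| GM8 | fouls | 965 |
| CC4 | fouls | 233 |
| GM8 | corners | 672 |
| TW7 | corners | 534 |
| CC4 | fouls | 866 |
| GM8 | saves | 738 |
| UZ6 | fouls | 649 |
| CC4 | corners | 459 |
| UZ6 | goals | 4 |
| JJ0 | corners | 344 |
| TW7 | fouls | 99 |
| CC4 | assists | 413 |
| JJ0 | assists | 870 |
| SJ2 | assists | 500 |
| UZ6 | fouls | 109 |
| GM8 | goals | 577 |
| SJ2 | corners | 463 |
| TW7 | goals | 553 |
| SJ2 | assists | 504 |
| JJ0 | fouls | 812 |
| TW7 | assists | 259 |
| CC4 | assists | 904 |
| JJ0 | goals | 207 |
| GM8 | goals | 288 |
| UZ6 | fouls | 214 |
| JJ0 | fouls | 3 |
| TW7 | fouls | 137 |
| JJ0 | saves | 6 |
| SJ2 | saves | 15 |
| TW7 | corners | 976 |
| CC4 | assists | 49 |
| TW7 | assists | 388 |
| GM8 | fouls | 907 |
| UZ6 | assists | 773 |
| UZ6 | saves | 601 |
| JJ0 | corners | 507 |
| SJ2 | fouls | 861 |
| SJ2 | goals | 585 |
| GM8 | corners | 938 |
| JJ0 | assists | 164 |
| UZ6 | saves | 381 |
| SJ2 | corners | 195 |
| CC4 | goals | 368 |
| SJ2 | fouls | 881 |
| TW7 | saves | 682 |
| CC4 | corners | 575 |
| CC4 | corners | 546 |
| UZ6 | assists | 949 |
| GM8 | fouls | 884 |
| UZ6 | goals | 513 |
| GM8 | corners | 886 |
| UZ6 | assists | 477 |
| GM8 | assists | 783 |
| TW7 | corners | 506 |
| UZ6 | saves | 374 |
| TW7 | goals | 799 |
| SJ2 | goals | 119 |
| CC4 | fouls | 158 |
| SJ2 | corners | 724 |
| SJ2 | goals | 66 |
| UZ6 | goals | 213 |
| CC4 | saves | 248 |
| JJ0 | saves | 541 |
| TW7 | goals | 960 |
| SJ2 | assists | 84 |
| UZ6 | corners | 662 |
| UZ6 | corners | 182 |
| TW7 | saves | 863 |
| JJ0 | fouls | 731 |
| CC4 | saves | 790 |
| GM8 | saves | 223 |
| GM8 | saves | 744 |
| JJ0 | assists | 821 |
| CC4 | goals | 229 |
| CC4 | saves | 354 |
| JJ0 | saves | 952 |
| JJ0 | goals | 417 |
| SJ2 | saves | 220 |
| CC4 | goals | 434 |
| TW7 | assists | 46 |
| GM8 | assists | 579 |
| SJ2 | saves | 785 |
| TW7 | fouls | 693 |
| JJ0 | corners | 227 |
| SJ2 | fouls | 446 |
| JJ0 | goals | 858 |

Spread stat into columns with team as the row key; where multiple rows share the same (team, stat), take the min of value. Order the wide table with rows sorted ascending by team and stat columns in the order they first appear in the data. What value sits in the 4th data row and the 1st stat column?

195

With rows sorted ascending by team, row 4 is team=SJ2. stat columns in first-appearance order: corners, saves, assists, goals, fouls; column 1 is corners.
Long rows with team=SJ2, stat=corners: min(463, 195, 724) = 195.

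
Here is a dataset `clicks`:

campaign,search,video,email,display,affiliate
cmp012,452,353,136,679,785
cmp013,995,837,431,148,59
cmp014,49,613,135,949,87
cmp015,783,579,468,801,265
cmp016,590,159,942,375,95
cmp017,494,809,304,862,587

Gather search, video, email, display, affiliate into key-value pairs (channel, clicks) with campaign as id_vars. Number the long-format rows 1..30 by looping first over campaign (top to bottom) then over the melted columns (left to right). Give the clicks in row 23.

942

30 rows total (6 × 5). Row 23: index ⌊(23-1)/5⌋ = 4 into campaign → cmp016; (23-1) mod 5 = 2 into the melted columns → email.
So row 23 is (cmp016, email, 942); clicks = 942.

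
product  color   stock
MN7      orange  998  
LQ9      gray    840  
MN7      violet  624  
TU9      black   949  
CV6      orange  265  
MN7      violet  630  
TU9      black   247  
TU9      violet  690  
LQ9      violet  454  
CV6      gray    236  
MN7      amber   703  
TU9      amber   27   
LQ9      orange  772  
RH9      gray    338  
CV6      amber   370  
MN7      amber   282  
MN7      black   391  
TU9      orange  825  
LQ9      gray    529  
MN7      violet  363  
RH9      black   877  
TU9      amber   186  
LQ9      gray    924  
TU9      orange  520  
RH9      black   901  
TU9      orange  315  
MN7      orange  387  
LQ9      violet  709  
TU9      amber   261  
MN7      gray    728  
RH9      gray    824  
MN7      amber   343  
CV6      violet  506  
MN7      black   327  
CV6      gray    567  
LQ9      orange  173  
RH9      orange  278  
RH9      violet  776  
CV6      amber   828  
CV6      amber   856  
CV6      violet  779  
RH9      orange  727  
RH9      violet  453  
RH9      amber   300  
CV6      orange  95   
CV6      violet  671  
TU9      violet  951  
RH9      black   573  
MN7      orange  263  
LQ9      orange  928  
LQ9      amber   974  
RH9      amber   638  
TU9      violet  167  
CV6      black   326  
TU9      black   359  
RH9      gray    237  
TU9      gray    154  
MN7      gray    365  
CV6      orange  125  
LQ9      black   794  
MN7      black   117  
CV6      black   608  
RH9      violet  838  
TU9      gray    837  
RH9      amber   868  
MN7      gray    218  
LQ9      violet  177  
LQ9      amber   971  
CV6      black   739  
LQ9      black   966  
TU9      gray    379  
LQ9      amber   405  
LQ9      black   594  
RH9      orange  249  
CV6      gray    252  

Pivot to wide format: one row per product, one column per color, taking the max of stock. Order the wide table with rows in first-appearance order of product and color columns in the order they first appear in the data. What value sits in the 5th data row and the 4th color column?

901

With rows in first-appearance order of product, row 5 is product=RH9. color columns in first-appearance order: orange, gray, violet, black, amber; column 4 is black.
Long rows with product=RH9, color=black: max(877, 901, 573) = 901.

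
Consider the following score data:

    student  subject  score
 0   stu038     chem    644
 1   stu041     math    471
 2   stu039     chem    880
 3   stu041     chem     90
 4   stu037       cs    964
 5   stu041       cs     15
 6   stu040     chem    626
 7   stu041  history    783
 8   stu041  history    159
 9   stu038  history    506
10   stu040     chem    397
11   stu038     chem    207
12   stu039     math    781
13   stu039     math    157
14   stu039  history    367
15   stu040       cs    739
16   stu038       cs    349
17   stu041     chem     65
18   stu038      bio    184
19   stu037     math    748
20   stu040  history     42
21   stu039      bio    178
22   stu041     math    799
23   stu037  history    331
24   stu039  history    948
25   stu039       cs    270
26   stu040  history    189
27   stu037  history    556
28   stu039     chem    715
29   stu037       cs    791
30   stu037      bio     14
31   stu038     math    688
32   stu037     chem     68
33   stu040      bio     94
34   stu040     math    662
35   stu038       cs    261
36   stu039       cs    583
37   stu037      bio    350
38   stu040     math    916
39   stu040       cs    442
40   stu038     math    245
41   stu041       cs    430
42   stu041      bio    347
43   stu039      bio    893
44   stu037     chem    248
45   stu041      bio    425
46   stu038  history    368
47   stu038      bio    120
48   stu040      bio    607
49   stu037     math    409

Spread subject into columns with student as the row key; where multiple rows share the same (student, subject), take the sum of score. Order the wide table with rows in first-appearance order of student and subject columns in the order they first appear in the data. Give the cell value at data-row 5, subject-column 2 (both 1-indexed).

1578

With rows in first-appearance order of student, row 5 is student=stu040. subject columns in first-appearance order: chem, math, cs, history, bio; column 2 is math.
Long rows with student=stu040, subject=math: 662 + 916 = 1578.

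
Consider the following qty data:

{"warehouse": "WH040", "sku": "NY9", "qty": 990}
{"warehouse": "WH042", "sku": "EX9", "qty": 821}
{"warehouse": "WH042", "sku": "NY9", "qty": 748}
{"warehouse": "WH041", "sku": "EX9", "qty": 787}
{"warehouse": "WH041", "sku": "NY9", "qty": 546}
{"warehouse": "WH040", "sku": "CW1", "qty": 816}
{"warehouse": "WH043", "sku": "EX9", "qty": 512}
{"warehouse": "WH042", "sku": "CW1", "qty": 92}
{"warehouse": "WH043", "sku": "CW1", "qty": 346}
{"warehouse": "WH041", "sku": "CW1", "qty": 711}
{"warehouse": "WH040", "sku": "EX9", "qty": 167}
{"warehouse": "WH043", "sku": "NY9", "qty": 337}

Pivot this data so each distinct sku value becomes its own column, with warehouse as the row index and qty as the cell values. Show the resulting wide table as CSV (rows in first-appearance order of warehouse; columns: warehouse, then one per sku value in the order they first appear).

warehouse,NY9,EX9,CW1
WH040,990,167,816
WH042,748,821,92
WH041,546,787,711
WH043,337,512,346

Columns: warehouse plus the 3 distinct sku values (NY9, EX9, CW1).
For example, row WH040 column NY9 takes qty=990 from the long row (WH040, NY9).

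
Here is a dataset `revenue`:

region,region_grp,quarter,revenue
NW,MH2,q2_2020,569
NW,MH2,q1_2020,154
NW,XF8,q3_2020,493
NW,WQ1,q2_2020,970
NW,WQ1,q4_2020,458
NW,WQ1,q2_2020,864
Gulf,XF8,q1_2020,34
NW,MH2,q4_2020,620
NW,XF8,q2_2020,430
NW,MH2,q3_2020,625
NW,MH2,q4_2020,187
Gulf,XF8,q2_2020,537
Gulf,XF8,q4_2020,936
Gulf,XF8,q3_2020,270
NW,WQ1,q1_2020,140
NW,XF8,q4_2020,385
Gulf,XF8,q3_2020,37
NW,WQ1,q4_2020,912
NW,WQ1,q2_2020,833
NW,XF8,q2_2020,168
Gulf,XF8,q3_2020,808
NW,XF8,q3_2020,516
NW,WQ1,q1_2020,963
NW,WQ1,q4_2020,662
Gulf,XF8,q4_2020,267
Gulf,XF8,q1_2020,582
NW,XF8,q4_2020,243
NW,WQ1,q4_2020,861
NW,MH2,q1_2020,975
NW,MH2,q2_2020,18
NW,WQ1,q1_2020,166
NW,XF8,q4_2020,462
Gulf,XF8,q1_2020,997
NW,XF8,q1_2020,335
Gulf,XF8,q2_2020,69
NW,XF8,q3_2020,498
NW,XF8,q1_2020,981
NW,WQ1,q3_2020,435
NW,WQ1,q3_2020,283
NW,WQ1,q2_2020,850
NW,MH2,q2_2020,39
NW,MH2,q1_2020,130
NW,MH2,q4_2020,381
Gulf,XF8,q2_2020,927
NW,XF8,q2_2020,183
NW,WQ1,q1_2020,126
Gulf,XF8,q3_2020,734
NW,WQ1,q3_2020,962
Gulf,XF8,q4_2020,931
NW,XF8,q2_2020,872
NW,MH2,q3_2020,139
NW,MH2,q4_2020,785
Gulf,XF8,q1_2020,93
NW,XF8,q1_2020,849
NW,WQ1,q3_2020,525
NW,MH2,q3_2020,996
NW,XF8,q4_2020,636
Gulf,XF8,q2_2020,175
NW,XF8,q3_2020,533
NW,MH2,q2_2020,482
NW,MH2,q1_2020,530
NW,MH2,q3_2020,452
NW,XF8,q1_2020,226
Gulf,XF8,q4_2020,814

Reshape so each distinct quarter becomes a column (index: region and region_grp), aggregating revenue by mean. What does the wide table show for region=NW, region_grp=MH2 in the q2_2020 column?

277

Rows with region=NW, region_grp=MH2 and quarter=q2_2020: revenue values are 569, 18, 39, 482.
(569 + 18 + 39 + 482) / 4 = 277.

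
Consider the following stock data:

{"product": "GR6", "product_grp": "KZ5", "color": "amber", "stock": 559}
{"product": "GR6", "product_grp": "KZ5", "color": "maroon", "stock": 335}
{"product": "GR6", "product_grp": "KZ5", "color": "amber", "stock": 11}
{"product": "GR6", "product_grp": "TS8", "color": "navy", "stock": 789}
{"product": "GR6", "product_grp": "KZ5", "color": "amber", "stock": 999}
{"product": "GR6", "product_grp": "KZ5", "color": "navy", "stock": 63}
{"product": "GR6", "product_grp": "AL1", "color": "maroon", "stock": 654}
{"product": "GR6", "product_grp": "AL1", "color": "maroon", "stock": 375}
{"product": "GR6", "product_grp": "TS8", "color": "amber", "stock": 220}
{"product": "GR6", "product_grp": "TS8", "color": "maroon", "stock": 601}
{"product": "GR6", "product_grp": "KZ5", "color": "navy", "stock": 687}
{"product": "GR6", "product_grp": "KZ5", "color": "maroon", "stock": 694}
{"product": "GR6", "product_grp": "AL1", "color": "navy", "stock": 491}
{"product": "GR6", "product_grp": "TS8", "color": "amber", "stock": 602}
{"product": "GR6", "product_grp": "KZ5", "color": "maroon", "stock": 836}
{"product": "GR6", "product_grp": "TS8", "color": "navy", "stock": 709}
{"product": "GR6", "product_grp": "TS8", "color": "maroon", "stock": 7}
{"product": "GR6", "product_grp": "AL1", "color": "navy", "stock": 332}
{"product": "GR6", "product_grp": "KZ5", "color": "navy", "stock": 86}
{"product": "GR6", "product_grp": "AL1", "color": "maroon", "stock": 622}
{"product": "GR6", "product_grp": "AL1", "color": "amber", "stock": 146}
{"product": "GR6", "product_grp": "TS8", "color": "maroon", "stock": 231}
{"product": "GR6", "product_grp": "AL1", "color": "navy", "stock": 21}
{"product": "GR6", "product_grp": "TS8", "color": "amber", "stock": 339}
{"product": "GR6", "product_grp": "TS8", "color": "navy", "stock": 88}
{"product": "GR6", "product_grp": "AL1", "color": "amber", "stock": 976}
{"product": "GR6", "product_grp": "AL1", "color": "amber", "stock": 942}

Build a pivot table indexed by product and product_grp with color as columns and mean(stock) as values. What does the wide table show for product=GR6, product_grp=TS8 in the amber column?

387

Rows with product=GR6, product_grp=TS8 and color=amber: stock values are 220, 602, 339.
(220 + 602 + 339) / 3 = 387.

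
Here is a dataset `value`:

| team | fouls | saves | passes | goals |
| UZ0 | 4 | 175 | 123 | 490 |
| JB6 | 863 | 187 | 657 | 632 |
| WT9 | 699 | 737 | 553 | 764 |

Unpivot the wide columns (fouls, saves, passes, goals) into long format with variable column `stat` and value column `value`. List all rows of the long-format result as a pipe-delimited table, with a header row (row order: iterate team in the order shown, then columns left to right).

Each (team, column) pair becomes one row: 3 × 4 = 12 rows.
For example, (UZ0, fouls) → value=4.

| team | stat | value |
| UZ0 | fouls | 4 |
| UZ0 | saves | 175 |
| UZ0 | passes | 123 |
| UZ0 | goals | 490 |
| JB6 | fouls | 863 |
| JB6 | saves | 187 |
| JB6 | passes | 657 |
| JB6 | goals | 632 |
| WT9 | fouls | 699 |
| WT9 | saves | 737 |
| WT9 | passes | 553 |
| WT9 | goals | 764 |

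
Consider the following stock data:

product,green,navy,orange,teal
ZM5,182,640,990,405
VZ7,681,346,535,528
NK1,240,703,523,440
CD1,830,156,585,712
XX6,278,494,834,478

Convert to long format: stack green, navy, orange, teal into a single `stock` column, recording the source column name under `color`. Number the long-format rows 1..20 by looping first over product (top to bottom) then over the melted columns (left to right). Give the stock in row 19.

834

20 rows total (5 × 4). Row 19: index ⌊(19-1)/4⌋ = 4 into product → XX6; (19-1) mod 4 = 2 into the melted columns → orange.
So row 19 is (XX6, orange, 834); stock = 834.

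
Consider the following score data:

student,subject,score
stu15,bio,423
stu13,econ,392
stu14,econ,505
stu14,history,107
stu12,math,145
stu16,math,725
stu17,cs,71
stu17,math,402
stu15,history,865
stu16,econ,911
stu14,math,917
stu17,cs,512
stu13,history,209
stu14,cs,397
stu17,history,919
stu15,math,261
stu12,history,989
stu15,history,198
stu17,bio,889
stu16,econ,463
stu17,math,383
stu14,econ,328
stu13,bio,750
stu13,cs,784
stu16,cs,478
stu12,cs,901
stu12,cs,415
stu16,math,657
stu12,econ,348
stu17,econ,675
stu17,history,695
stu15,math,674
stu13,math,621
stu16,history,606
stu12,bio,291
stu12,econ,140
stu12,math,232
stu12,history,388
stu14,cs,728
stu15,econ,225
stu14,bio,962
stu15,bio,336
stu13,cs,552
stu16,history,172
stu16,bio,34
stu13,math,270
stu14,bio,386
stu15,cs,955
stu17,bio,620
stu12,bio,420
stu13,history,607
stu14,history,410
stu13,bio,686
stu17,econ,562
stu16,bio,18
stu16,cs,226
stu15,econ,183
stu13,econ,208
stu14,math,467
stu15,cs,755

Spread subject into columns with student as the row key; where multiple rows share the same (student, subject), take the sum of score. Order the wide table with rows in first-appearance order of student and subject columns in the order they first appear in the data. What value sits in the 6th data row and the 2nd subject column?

1237

With rows in first-appearance order of student, row 6 is student=stu17. subject columns in first-appearance order: bio, econ, history, math, cs; column 2 is econ.
Long rows with student=stu17, subject=econ: 675 + 562 = 1237.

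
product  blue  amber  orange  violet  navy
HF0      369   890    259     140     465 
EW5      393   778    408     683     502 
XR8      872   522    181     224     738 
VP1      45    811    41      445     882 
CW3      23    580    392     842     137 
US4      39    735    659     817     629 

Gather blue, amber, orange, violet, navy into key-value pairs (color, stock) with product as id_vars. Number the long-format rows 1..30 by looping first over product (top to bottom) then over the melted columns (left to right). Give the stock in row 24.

30 rows total (6 × 5). Row 24: index ⌊(24-1)/5⌋ = 4 into product → CW3; (24-1) mod 5 = 3 into the melted columns → violet.
So row 24 is (CW3, violet, 842); stock = 842.

842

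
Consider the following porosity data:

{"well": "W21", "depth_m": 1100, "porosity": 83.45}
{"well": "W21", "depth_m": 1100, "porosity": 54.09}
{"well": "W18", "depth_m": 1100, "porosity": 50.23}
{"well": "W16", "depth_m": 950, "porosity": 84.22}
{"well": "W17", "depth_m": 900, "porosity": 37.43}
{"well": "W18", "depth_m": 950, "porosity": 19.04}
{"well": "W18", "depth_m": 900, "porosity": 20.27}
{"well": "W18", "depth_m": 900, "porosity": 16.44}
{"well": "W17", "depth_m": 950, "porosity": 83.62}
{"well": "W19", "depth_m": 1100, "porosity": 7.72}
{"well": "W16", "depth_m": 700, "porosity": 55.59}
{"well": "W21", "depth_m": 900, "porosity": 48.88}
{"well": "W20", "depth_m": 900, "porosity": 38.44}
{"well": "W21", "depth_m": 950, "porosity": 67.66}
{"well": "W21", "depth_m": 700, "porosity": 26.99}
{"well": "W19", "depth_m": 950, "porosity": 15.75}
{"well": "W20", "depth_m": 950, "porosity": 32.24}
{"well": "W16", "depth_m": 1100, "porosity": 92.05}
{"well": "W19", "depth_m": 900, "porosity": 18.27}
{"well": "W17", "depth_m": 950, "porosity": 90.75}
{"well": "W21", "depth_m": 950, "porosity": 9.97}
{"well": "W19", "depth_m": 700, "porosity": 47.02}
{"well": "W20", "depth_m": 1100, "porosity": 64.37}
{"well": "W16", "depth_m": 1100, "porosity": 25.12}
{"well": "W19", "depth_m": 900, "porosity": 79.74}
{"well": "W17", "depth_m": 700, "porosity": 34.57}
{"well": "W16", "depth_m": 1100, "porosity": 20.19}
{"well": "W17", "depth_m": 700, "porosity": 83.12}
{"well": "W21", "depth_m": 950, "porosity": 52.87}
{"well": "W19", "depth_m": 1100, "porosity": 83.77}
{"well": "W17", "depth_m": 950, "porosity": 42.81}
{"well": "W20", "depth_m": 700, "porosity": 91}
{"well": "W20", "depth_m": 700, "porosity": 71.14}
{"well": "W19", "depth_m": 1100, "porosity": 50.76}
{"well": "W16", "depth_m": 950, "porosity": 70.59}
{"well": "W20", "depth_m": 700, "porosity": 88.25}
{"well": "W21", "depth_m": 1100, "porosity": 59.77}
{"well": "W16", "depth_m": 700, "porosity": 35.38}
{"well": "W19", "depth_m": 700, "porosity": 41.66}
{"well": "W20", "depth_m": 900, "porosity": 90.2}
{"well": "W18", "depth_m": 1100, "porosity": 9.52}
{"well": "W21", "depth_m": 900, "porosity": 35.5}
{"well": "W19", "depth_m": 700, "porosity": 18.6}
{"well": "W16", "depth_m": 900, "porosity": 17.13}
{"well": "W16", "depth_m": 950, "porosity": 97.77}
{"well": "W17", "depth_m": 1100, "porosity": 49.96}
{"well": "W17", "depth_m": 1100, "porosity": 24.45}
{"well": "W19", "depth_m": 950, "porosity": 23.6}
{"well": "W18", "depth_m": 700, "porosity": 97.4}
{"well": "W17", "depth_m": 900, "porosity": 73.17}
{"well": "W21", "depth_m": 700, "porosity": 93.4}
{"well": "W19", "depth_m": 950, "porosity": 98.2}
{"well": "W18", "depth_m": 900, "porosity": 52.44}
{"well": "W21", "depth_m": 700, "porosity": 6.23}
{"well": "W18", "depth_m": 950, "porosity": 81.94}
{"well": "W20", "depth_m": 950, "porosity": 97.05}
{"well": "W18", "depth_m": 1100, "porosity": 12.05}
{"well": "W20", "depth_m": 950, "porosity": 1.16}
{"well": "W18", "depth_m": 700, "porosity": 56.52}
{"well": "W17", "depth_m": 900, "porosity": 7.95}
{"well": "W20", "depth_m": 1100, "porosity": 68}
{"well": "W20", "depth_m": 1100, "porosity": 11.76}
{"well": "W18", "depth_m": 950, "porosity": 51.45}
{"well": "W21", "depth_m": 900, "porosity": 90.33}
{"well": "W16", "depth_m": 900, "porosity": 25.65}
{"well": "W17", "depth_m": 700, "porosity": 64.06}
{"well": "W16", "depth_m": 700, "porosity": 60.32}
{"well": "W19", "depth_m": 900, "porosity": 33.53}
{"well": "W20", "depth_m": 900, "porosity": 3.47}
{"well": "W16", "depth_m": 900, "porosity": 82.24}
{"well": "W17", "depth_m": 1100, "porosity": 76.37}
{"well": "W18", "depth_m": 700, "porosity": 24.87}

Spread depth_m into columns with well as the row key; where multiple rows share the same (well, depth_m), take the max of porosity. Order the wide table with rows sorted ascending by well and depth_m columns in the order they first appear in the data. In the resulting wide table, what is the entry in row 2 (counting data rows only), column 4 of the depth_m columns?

83.12

With rows sorted ascending by well, row 2 is well=W17. depth_m columns in first-appearance order: 1100, 950, 900, 700; column 4 is 700.
Long rows with well=W17, depth_m=700: max(34.57, 83.12, 64.06) = 83.12.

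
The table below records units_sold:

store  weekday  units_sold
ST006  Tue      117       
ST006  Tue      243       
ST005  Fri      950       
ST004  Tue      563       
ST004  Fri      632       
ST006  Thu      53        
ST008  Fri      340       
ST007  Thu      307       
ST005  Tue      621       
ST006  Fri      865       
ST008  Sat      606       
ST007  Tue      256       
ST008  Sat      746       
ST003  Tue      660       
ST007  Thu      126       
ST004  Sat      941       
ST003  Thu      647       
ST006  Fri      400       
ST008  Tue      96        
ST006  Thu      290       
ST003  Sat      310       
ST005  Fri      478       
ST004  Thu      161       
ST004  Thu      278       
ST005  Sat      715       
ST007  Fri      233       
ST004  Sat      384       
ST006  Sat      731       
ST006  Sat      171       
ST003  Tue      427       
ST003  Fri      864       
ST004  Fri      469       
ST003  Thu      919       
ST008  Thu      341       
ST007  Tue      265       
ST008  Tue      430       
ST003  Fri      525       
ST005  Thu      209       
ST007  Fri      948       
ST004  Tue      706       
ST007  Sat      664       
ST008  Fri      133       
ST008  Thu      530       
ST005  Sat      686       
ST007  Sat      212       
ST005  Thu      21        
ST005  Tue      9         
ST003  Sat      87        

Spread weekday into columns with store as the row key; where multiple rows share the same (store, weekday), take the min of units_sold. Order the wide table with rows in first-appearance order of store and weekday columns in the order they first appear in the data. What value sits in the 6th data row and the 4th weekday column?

87

With rows in first-appearance order of store, row 6 is store=ST003. weekday columns in first-appearance order: Tue, Fri, Thu, Sat; column 4 is Sat.
Long rows with store=ST003, weekday=Sat: min(310, 87) = 87.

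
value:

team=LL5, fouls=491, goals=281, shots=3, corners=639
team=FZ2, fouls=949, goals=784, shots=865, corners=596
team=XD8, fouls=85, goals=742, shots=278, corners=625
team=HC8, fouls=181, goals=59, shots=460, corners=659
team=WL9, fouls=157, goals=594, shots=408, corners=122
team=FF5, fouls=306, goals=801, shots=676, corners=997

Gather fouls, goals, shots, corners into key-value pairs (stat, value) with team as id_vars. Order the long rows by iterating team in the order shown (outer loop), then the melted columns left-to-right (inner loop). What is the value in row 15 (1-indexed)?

460

24 rows total (6 × 4). Row 15: index ⌊(15-1)/4⌋ = 3 into team → HC8; (15-1) mod 4 = 2 into the melted columns → shots.
So row 15 is (HC8, shots, 460); value = 460.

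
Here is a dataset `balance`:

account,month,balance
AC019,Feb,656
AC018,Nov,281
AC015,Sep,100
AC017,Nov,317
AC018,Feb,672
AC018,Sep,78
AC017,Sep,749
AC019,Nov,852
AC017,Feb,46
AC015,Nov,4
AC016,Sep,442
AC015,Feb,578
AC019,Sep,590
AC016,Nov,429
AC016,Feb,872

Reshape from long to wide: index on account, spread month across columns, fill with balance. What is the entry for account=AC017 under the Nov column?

317

Wide layout: rows indexed by account, columns are the 3 distinct month values (Feb, Nov, Sep).
Cell (account=AC017, month=Nov) draws from the long row where account=AC017 and month=Nov, which has balance=317.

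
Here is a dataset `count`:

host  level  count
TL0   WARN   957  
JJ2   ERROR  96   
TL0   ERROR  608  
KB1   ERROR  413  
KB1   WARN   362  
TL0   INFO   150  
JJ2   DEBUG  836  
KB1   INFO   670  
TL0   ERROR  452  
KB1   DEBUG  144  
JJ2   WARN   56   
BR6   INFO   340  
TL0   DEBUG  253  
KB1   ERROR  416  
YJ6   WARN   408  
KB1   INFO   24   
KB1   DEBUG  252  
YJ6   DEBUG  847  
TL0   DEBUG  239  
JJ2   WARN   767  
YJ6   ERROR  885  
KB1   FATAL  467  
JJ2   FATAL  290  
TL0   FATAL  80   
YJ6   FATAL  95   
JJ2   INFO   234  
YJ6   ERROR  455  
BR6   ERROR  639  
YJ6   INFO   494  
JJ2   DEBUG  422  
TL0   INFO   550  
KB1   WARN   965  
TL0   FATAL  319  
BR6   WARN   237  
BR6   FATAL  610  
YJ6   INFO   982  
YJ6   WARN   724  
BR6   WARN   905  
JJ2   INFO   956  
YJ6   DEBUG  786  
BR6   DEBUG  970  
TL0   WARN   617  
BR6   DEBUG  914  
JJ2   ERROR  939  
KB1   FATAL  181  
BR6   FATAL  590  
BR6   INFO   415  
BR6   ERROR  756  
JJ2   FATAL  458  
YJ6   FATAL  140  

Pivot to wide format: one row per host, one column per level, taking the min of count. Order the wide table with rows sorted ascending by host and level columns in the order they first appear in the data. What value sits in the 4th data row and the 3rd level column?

150

With rows sorted ascending by host, row 4 is host=TL0. level columns in first-appearance order: WARN, ERROR, INFO, DEBUG, FATAL; column 3 is INFO.
Long rows with host=TL0, level=INFO: min(150, 550) = 150.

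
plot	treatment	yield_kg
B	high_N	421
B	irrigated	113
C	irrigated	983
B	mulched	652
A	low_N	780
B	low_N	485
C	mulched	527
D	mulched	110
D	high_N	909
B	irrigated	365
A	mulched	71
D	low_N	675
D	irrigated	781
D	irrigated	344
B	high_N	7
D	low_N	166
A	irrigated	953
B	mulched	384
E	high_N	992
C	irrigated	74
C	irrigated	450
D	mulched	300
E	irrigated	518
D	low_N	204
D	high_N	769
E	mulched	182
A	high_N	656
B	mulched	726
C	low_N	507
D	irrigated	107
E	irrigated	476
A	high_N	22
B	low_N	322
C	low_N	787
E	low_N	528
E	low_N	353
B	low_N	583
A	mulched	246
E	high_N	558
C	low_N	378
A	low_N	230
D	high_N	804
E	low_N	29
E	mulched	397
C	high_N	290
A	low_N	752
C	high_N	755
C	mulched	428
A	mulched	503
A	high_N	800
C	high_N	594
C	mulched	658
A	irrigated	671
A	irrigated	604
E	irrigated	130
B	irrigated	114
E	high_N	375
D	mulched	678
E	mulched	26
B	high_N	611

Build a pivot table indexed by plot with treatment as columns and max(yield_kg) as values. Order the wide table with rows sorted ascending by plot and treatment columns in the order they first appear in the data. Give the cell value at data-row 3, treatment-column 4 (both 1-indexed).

787

With rows sorted ascending by plot, row 3 is plot=C. treatment columns in first-appearance order: high_N, irrigated, mulched, low_N; column 4 is low_N.
Long rows with plot=C, treatment=low_N: max(507, 787, 378) = 787.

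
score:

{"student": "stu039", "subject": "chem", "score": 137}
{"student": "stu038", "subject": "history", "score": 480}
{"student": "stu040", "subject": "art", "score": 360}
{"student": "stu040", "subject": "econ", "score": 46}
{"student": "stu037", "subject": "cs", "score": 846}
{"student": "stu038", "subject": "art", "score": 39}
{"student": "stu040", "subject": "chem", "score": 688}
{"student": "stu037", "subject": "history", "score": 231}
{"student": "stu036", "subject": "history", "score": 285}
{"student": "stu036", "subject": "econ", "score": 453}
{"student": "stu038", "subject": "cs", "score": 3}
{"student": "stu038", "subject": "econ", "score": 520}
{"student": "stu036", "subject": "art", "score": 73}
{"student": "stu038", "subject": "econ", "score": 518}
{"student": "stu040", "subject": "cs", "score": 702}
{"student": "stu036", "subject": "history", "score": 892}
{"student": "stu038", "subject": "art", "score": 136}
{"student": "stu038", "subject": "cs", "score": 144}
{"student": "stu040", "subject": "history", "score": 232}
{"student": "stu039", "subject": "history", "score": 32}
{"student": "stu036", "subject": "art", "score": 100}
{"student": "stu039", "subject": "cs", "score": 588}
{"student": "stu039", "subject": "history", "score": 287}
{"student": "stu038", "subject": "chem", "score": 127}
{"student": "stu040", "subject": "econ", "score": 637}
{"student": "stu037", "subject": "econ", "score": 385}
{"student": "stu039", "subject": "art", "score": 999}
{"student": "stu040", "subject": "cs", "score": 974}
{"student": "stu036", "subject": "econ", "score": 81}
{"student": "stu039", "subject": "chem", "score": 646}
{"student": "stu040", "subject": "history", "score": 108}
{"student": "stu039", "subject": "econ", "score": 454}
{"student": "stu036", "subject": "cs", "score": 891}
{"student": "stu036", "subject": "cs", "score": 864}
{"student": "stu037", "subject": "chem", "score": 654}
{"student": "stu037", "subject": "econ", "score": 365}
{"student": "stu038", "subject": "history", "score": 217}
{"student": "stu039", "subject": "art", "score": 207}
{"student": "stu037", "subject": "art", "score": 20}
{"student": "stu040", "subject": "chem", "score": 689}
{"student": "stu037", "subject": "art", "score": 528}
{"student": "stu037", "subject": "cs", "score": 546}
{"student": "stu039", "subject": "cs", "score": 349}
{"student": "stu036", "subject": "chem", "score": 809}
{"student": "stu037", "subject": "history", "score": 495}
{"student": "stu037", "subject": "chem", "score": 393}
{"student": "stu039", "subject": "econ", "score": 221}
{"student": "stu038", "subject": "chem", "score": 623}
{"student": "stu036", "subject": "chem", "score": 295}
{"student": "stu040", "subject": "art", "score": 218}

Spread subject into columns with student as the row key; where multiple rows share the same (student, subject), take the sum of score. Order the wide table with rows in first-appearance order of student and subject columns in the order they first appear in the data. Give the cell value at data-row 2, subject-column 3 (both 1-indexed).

With rows in first-appearance order of student, row 2 is student=stu038. subject columns in first-appearance order: chem, history, art, econ, cs; column 3 is art.
Long rows with student=stu038, subject=art: 39 + 136 = 175.

175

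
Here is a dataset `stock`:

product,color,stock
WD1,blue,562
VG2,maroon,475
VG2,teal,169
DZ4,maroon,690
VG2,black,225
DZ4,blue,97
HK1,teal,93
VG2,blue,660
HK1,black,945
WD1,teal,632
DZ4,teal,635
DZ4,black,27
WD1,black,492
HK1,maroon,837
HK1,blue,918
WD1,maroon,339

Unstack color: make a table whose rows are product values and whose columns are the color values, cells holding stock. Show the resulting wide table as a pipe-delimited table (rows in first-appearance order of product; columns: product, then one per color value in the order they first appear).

| product | blue | maroon | teal | black |
| WD1 | 562 | 339 | 632 | 492 |
| VG2 | 660 | 475 | 169 | 225 |
| DZ4 | 97 | 690 | 635 | 27 |
| HK1 | 918 | 837 | 93 | 945 |

Columns: product plus the 4 distinct color values (blue, maroon, teal, black).
For example, row WD1 column blue takes stock=562 from the long row (WD1, blue).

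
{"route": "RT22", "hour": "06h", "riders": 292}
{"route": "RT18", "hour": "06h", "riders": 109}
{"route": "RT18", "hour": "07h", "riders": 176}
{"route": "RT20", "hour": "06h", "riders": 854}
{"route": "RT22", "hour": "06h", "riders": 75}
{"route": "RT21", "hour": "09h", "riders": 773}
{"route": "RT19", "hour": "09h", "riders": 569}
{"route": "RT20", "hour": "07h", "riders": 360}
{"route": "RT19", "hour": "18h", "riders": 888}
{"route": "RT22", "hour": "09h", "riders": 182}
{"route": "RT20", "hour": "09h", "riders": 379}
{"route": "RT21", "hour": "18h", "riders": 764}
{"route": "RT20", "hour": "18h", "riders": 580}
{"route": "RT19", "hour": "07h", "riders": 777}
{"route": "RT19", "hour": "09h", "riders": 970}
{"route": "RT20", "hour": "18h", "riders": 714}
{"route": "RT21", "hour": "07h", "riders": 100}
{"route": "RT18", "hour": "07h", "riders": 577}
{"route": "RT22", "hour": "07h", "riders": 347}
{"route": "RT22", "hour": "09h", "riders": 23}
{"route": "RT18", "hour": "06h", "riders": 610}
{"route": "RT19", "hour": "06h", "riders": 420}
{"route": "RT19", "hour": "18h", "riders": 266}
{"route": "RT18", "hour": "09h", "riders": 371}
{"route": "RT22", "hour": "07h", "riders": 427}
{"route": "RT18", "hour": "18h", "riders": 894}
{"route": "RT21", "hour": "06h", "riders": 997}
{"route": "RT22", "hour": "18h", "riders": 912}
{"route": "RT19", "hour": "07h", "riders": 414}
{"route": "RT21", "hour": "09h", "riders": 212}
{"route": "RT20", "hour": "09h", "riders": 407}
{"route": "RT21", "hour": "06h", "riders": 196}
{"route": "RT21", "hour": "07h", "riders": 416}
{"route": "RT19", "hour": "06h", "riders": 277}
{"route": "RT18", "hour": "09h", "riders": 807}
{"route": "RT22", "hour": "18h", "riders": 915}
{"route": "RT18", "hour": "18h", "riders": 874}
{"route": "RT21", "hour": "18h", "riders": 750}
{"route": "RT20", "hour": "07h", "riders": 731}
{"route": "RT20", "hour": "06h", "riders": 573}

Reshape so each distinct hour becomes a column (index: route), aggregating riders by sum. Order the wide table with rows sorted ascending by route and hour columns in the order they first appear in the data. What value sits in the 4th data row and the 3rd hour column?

With rows sorted ascending by route, row 4 is route=RT21. hour columns in first-appearance order: 06h, 07h, 09h, 18h; column 3 is 09h.
Long rows with route=RT21, hour=09h: 773 + 212 = 985.

985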